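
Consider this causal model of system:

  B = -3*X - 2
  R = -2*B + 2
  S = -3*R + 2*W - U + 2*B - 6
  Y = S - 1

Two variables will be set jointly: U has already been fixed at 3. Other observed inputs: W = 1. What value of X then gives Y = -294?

X = 11

With U held at 3:
Substituting into the R equation gives R = 6*X + 6.
So S = -24*X - 29.
This gives Y = -24*X - 30.
Solve -24*X - 30 = -294: X = (-294 + 30) / -24 = 11.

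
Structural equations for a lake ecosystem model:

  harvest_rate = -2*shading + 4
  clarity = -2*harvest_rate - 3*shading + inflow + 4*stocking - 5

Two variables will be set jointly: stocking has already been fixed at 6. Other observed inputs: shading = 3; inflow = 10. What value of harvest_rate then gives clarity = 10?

With stocking held at 6:
Intervening on harvest_rate fixes its value directly, overriding its dependence on shading.
Substituting into the clarity equation gives clarity = -2*harvest_rate + 20.
Solve -2*harvest_rate + 20 = 10: harvest_rate = (10 - 20) / -2 = 5.

harvest_rate = 5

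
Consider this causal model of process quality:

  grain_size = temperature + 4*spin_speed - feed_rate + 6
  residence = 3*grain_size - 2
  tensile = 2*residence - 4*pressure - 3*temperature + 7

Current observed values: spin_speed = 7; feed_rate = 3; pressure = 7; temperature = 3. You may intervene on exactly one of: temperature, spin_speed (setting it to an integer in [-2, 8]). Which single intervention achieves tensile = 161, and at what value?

set temperature = 0

Intervening on temperature: with other inputs at their observed values, tensile = 3*temperature + 161. Solving for 161 gives temperature = 0, within [-2, 8].
Intervening on spin_speed: tensile = 24*spin_speed + 2. Reaching 161 requires spin_speed = 53/8, not an integer.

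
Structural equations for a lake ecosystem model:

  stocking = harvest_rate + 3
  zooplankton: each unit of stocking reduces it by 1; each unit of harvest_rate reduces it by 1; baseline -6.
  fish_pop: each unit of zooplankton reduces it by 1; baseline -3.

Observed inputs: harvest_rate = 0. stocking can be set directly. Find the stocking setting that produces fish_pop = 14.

stocking = 11

Intervening on stocking fixes its value directly, overriding its dependence on harvest_rate.
Substituting into the zooplankton equation gives zooplankton = -stocking - 6.
fish_pop becomes stocking + 3.
Solve stocking + 3 = 14: stocking = (14 - 3) / 1 = 11.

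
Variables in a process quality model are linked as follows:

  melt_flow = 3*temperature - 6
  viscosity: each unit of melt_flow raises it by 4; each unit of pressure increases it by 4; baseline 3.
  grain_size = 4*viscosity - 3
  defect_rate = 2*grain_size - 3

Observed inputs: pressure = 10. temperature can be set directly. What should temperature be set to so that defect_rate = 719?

temperature = 6

Substituting into the viscosity equation gives viscosity = 12*temperature + 19.
Substituting into the grain_size equation gives grain_size = 48*temperature + 73.
Substituting into the defect_rate equation gives defect_rate = 96*temperature + 143.
Solve 96*temperature + 143 = 719: temperature = (719 - 143) / 96 = 6.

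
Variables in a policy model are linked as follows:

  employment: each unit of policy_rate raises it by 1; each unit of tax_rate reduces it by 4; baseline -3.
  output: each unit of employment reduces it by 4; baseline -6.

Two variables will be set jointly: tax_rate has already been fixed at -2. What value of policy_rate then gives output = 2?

With tax_rate held at -2:
Substituting into the employment equation gives employment = policy_rate + 5.
Substituting into the output equation gives output = -4*policy_rate - 26.
Solve -4*policy_rate - 26 = 2: policy_rate = (2 + 26) / -4 = -7.

policy_rate = -7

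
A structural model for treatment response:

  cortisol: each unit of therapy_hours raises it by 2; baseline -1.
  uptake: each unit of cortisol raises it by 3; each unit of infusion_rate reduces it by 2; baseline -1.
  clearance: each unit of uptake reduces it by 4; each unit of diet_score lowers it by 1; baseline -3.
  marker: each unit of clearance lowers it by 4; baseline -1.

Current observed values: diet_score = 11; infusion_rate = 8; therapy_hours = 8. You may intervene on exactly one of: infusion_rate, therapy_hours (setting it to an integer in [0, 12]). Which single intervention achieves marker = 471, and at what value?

Intervening on infusion_rate: with other inputs at their observed values, marker = -32*infusion_rate + 759. Solving for 471 gives infusion_rate = 9, within [0, 12].
Intervening on therapy_hours: marker = 96*therapy_hours - 265. Reaching 471 requires therapy_hours = 23/3, not an integer.

set infusion_rate = 9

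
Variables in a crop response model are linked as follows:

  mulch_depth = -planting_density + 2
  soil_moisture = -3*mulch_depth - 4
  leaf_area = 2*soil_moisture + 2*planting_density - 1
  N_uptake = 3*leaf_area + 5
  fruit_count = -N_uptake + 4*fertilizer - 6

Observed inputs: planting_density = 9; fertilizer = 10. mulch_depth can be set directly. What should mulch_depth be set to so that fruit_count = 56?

mulch_depth = 3

Intervening on mulch_depth fixes its value directly, overriding its dependence on planting_density.
Substituting into the leaf_area equation gives leaf_area = -6*mulch_depth + 9.
Substituting into the N_uptake equation gives N_uptake = -18*mulch_depth + 32.
fruit_count becomes 18*mulch_depth + 2.
Solve 18*mulch_depth + 2 = 56: mulch_depth = (56 - 2) / 18 = 3.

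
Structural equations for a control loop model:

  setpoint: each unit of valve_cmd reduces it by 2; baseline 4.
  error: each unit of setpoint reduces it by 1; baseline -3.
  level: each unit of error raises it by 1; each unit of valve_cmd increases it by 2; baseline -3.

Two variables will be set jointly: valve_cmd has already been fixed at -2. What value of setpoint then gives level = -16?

With valve_cmd held at -2:
Intervening on setpoint fixes its value directly, overriding its dependence on valve_cmd.
Substituting into the level equation gives level = -setpoint - 10.
Solve -setpoint - 10 = -16: setpoint = (-16 + 10) / -1 = 6.

setpoint = 6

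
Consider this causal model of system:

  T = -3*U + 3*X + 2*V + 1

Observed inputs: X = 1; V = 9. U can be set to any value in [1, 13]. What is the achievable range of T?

-17 to 19

Substituting into the T equation gives T = -3*U + 22.
Linear in U, so extremes are at the endpoints: U = 1 gives T = 19; U = 13 gives T = -17.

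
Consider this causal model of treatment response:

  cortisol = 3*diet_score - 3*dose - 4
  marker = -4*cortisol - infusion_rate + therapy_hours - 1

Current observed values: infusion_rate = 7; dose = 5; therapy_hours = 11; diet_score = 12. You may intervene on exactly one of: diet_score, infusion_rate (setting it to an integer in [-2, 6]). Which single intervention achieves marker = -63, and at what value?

Intervening on diet_score: marker = -12*diet_score + 79. Reaching -63 requires diet_score = 71/6, not an integer.
Intervening on infusion_rate: with other inputs at their observed values, marker = -infusion_rate - 58. Solving for -63 gives infusion_rate = 5, within [-2, 6].

set infusion_rate = 5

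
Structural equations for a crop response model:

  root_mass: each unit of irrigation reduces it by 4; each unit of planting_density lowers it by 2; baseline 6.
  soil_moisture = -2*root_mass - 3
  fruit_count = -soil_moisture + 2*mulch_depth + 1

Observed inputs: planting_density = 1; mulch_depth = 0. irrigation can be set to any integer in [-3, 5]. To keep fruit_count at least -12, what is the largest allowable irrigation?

irrigation = 3

Substituting into the root_mass equation gives root_mass = -4*irrigation + 4.
Substituting into the soil_moisture equation gives soil_moisture = 8*irrigation - 11.
Substituting into the fruit_count equation gives fruit_count = -8*irrigation + 12.
Require -8*irrigation + 12 ≥ -12, so irrigation ≤ 3.
The largest integer in [-3, 5] satisfying this is 3.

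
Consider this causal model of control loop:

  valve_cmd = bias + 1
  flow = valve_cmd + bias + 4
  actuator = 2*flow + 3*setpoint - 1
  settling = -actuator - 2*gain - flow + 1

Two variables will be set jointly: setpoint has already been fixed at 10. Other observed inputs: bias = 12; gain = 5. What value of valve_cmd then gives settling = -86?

With setpoint held at 10:
Intervening on valve_cmd fixes its value directly, overriding its dependence on bias.
Substituting into the flow equation gives flow = valve_cmd + 16.
This gives actuator = 2*valve_cmd + 61.
This gives settling = -3*valve_cmd - 86.
Solve -3*valve_cmd - 86 = -86: valve_cmd = (-86 + 86) / -3 = 0.

valve_cmd = 0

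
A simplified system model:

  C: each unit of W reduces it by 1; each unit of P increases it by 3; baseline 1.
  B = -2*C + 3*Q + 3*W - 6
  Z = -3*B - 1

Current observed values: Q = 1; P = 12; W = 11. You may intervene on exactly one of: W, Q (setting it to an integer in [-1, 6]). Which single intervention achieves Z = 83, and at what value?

Intervening on W: Z = -15*W + 230. Reaching 83 requires W = 49/5, not an integer.
Intervening on Q: with other inputs at their observed values, Z = -9*Q + 74. Solving for 83 gives Q = -1, within [-1, 6].

set Q = -1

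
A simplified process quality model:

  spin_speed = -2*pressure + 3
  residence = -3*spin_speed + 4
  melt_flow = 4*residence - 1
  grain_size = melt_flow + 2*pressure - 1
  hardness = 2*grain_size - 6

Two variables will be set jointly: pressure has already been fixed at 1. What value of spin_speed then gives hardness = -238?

With pressure held at 1:
Intervening on spin_speed fixes its value directly, overriding its dependence on pressure.
Substituting into the melt_flow equation gives melt_flow = -12*spin_speed + 15.
Substituting into the grain_size equation gives grain_size = -12*spin_speed + 16.
Substituting into the hardness equation gives hardness = -24*spin_speed + 26.
Solve -24*spin_speed + 26 = -238: spin_speed = (-238 - 26) / -24 = 11.

spin_speed = 11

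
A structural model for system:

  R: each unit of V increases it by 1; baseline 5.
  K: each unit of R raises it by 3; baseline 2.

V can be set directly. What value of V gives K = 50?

V = 11

Substituting into the K equation gives K = 3*V + 17.
Solve 3*V + 17 = 50: V = (50 - 17) / 3 = 11.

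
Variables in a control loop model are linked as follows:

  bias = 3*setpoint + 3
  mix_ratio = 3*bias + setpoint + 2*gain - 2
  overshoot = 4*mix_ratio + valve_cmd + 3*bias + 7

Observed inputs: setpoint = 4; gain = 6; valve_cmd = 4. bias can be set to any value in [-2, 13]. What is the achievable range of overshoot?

Intervening on bias fixes its value directly, overriding its dependence on setpoint.
Substituting into the mix_ratio equation gives mix_ratio = 3*bias + 14.
overshoot becomes 15*bias + 67.
Linear in bias, so extremes are at the endpoints: bias = -2 gives overshoot = 37; bias = 13 gives overshoot = 262.

37 to 262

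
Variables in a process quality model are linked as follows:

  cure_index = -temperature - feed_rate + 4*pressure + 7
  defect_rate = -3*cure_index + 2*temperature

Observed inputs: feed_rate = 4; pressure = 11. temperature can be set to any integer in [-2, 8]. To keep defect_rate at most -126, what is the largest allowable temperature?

temperature = 3

Substituting into the cure_index equation gives cure_index = -temperature + 47.
Substituting into the defect_rate equation gives defect_rate = 5*temperature - 141.
Require 5*temperature - 141 ≤ -126, so temperature ≤ 3.
The largest integer in [-2, 8] satisfying this is 3.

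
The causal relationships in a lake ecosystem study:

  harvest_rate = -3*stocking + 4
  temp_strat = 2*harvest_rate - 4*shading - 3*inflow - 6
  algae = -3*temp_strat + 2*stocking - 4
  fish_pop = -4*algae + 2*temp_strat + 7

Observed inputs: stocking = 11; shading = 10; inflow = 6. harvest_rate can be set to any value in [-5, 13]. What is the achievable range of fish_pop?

-1101 to -597

Intervening on harvest_rate fixes its value directly, overriding its dependence on stocking.
Substituting into the temp_strat equation gives temp_strat = 2*harvest_rate - 64.
This gives algae = -6*harvest_rate + 210.
Substituting into the fish_pop equation gives fish_pop = 28*harvest_rate - 961.
Linear in harvest_rate, so extremes are at the endpoints: harvest_rate = -5 gives fish_pop = -1101; harvest_rate = 13 gives fish_pop = -597.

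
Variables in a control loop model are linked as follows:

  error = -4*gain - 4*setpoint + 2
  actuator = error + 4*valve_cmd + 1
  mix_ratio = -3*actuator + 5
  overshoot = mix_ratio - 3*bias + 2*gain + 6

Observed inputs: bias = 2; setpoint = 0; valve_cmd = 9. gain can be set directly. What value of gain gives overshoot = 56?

gain = 12

Substituting into the error equation gives error = -4*gain + 2.
Substituting into the actuator equation gives actuator = -4*gain + 39.
mix_ratio becomes 12*gain - 112.
Substituting into the overshoot equation gives overshoot = 14*gain - 112.
Solve 14*gain - 112 = 56: gain = (56 + 112) / 14 = 12.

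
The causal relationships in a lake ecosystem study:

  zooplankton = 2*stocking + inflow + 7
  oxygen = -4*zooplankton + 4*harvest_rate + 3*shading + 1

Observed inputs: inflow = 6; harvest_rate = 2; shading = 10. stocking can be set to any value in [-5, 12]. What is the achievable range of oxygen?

-109 to 27

Substituting into the zooplankton equation gives zooplankton = 2*stocking + 13.
Substituting into the oxygen equation gives oxygen = -8*stocking - 13.
Linear in stocking, so extremes are at the endpoints: stocking = -5 gives oxygen = 27; stocking = 12 gives oxygen = -109.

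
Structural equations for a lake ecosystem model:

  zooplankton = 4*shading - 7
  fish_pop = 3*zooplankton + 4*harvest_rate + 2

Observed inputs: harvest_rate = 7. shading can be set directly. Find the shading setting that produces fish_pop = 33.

Substituting into the fish_pop equation gives fish_pop = 12*shading + 9.
Solve 12*shading + 9 = 33: shading = (33 - 9) / 12 = 2.

shading = 2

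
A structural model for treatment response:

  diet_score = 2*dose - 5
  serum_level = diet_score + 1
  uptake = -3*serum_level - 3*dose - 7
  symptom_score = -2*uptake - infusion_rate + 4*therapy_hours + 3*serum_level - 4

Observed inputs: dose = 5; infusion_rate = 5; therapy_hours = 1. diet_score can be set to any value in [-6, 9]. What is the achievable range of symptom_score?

-6 to 129

Intervening on diet_score fixes its value directly, overriding its dependence on dose.
Substituting into the uptake equation gives uptake = -3*diet_score - 25.
Substituting into the symptom_score equation gives symptom_score = 9*diet_score + 48.
Linear in diet_score, so extremes are at the endpoints: diet_score = -6 gives symptom_score = -6; diet_score = 9 gives symptom_score = 129.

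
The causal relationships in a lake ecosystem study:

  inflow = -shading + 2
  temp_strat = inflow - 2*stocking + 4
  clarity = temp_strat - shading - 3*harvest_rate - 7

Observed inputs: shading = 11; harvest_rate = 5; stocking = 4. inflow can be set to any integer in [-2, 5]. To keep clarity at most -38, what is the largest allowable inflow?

inflow = -1

Intervening on inflow fixes its value directly, overriding its dependence on shading.
Substituting into the temp_strat equation gives temp_strat = inflow - 4.
Substituting into the clarity equation gives clarity = inflow - 37.
Require inflow - 37 ≤ -38, so inflow ≤ -1.
The largest integer in [-2, 5] satisfying this is -1.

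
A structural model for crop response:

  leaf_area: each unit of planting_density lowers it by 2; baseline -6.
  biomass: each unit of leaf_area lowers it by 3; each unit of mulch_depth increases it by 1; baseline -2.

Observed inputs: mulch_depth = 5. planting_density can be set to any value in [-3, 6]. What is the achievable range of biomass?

3 to 57

Substituting into the biomass equation gives biomass = 6*planting_density + 21.
Linear in planting_density, so extremes are at the endpoints: planting_density = -3 gives biomass = 3; planting_density = 6 gives biomass = 57.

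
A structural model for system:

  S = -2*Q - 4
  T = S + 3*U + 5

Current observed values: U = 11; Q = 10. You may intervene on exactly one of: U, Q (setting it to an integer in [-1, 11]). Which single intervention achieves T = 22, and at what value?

set Q = 6

Intervening on U: T = 3*U - 19. Reaching 22 requires U = 41/3, not an integer.
Intervening on Q: with other inputs at their observed values, T = -2*Q + 34. Solving for 22 gives Q = 6, within [-1, 11].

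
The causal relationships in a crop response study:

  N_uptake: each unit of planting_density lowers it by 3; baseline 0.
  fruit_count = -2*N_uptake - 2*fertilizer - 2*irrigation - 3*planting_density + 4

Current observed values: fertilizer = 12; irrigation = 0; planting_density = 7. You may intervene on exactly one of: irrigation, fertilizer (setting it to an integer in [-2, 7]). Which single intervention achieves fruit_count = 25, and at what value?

set fertilizer = 0

Intervening on irrigation: fruit_count = -2*irrigation + 1. Reaching 25 requires irrigation = -12, outside [-2, 7].
Intervening on fertilizer: with other inputs at their observed values, fruit_count = -2*fertilizer + 25. Solving for 25 gives fertilizer = 0, within [-2, 7].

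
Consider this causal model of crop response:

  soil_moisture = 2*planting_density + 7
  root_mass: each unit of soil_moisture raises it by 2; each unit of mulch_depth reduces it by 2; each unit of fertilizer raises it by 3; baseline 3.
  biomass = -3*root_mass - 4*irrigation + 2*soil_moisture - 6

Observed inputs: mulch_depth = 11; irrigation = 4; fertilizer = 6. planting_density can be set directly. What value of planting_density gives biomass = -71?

Substituting into the root_mass equation gives root_mass = 4*planting_density + 13.
Substituting into the biomass equation gives biomass = -8*planting_density - 47.
Solve -8*planting_density - 47 = -71: planting_density = (-71 + 47) / -8 = 3.

planting_density = 3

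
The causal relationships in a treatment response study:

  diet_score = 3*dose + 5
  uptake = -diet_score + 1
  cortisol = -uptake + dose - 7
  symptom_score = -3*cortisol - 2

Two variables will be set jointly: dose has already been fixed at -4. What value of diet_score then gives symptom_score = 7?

diet_score = 9

With dose held at -4:
Intervening on diet_score fixes its value directly, overriding its dependence on dose.
Substituting into the cortisol equation gives cortisol = diet_score - 12.
Substituting into the symptom_score equation gives symptom_score = -3*diet_score + 34.
Solve -3*diet_score + 34 = 7: diet_score = (7 - 34) / -3 = 9.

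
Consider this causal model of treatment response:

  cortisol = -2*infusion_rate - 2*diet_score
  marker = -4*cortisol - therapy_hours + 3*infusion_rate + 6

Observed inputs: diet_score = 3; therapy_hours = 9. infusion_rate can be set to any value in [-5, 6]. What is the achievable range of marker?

Substituting into the cortisol equation gives cortisol = -2*infusion_rate - 6.
Substituting into the marker equation gives marker = 11*infusion_rate + 21.
Linear in infusion_rate, so extremes are at the endpoints: infusion_rate = -5 gives marker = -34; infusion_rate = 6 gives marker = 87.

-34 to 87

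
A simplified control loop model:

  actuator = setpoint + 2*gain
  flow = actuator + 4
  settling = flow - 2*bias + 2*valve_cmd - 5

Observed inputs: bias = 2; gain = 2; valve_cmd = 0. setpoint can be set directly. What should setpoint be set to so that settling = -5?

setpoint = -4

Substituting into the actuator equation gives actuator = setpoint + 4.
This gives flow = setpoint + 8.
This gives settling = setpoint - 1.
Solve setpoint - 1 = -5: setpoint = (-5 + 1) / 1 = -4.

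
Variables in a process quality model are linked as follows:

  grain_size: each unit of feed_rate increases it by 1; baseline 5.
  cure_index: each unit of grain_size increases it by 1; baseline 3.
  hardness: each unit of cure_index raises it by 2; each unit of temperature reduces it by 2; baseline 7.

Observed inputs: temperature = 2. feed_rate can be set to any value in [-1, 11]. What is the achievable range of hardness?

17 to 41

Substituting into the cure_index equation gives cure_index = feed_rate + 8.
Substituting into the hardness equation gives hardness = 2*feed_rate + 19.
Linear in feed_rate, so extremes are at the endpoints: feed_rate = -1 gives hardness = 17; feed_rate = 11 gives hardness = 41.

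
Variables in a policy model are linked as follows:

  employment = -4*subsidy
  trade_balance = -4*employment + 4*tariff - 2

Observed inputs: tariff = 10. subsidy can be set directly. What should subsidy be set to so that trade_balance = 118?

Substituting into the trade_balance equation gives trade_balance = 16*subsidy + 38.
Solve 16*subsidy + 38 = 118: subsidy = (118 - 38) / 16 = 5.

subsidy = 5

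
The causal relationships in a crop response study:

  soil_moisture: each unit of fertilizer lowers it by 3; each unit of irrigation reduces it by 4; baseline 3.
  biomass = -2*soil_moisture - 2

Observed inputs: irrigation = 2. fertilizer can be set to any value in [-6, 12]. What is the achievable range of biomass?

-28 to 80

Substituting into the soil_moisture equation gives soil_moisture = -3*fertilizer - 5.
Substituting into the biomass equation gives biomass = 6*fertilizer + 8.
Linear in fertilizer, so extremes are at the endpoints: fertilizer = -6 gives biomass = -28; fertilizer = 12 gives biomass = 80.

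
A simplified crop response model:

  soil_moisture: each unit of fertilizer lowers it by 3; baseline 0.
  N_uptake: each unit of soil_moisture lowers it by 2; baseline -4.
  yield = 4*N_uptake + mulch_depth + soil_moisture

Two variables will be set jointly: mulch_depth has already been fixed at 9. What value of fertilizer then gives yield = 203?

fertilizer = 10

With mulch_depth held at 9:
Substituting into the N_uptake equation gives N_uptake = 6*fertilizer - 4.
Substituting into the yield equation gives yield = 21*fertilizer - 7.
Solve 21*fertilizer - 7 = 203: fertilizer = (203 + 7) / 21 = 10.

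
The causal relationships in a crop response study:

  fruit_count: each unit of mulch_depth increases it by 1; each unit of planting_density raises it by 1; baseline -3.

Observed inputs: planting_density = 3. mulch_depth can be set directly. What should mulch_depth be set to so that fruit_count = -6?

Substituting into the fruit_count equation gives fruit_count = mulch_depth.
Solve mulch_depth = -6: mulch_depth = -6 / 1 = -6.

mulch_depth = -6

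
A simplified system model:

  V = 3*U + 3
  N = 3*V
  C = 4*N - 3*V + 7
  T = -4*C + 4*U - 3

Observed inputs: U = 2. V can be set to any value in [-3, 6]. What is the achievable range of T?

Intervening on V fixes its value directly, overriding its dependence on U.
Substituting into the C equation gives C = 9*V + 7.
This gives T = -36*V - 23.
Linear in V, so extremes are at the endpoints: V = -3 gives T = 85; V = 6 gives T = -239.

-239 to 85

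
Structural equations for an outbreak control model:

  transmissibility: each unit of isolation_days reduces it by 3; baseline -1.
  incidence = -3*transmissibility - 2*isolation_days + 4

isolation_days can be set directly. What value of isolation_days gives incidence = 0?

isolation_days = -1

Substituting into the incidence equation gives incidence = 7*isolation_days + 7.
Solve 7*isolation_days + 7 = 0: isolation_days = (0 - 7) / 7 = -1.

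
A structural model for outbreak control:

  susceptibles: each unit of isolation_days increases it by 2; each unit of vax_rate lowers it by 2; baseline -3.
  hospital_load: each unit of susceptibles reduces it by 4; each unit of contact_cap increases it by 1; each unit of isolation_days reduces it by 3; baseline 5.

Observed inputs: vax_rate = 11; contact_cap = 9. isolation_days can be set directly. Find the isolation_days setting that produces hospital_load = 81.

isolation_days = 3

Substituting into the susceptibles equation gives susceptibles = 2*isolation_days - 25.
Substituting into the hospital_load equation gives hospital_load = -11*isolation_days + 114.
Solve -11*isolation_days + 114 = 81: isolation_days = (81 - 114) / -11 = 3.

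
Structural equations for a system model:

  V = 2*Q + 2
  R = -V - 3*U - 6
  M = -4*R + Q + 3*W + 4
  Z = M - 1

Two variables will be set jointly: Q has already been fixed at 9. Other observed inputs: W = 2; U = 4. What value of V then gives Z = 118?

With Q held at 9:
Intervening on V fixes its value directly, overriding its dependence on Q.
Substituting into the R equation gives R = -V - 18.
This gives M = 4*V + 91.
Substituting into the Z equation gives Z = 4*V + 90.
Solve 4*V + 90 = 118: V = (118 - 90) / 4 = 7.

V = 7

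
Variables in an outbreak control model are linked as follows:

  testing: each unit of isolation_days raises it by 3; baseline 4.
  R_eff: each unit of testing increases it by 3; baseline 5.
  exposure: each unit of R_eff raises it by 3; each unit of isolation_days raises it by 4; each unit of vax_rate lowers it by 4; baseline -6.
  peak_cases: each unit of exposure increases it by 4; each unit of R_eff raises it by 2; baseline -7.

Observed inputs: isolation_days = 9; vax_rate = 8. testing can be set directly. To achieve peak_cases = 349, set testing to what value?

Intervening on testing fixes its value directly, overriding its dependence on isolation_days.
Substituting into the exposure equation gives exposure = 9*testing + 13.
peak_cases becomes 42*testing + 55.
Solve 42*testing + 55 = 349: testing = (349 - 55) / 42 = 7.

testing = 7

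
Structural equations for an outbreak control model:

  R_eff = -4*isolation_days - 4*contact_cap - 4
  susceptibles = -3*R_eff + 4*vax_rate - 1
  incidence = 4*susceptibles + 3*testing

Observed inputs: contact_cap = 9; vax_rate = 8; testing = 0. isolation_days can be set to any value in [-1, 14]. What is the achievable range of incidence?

556 to 1276

Substituting into the R_eff equation gives R_eff = -4*isolation_days - 40.
Substituting into the susceptibles equation gives susceptibles = 12*isolation_days + 151.
Substituting into the incidence equation gives incidence = 48*isolation_days + 604.
Linear in isolation_days, so extremes are at the endpoints: isolation_days = -1 gives incidence = 556; isolation_days = 14 gives incidence = 1276.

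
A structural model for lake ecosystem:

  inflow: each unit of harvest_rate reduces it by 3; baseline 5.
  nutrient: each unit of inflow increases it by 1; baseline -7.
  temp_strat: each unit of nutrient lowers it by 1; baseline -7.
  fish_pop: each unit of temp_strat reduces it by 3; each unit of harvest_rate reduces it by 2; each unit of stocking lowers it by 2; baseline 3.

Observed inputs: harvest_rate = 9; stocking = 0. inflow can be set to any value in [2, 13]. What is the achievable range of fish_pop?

-9 to 24

Intervening on inflow fixes its value directly, overriding its dependence on harvest_rate.
Substituting into the temp_strat equation gives temp_strat = -inflow.
So fish_pop = 3*inflow - 15.
Linear in inflow, so extremes are at the endpoints: inflow = 2 gives fish_pop = -9; inflow = 13 gives fish_pop = 24.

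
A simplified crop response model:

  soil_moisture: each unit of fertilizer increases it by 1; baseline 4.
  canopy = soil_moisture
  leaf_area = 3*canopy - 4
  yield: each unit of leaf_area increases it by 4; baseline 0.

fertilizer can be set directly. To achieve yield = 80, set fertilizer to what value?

fertilizer = 4

Substituting into the canopy equation gives canopy = fertilizer + 4.
This gives leaf_area = 3*fertilizer + 8.
Substituting into the yield equation gives yield = 12*fertilizer + 32.
Solve 12*fertilizer + 32 = 80: fertilizer = (80 - 32) / 12 = 4.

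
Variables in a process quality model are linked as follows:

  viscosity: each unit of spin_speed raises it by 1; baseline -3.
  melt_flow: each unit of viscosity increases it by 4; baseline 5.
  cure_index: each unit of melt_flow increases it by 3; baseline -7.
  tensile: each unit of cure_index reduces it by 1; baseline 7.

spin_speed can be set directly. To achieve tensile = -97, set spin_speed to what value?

Substituting into the melt_flow equation gives melt_flow = 4*spin_speed - 7.
Substituting into the cure_index equation gives cure_index = 12*spin_speed - 28.
This gives tensile = -12*spin_speed + 35.
Solve -12*spin_speed + 35 = -97: spin_speed = (-97 - 35) / -12 = 11.

spin_speed = 11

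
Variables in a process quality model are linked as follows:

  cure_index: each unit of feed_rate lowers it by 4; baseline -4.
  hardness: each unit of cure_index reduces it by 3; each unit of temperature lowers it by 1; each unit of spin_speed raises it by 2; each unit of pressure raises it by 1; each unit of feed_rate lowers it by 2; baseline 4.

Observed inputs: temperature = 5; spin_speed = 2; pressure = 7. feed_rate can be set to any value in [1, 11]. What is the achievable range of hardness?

32 to 132

Substituting into the hardness equation gives hardness = 10*feed_rate + 22.
Linear in feed_rate, so extremes are at the endpoints: feed_rate = 1 gives hardness = 32; feed_rate = 11 gives hardness = 132.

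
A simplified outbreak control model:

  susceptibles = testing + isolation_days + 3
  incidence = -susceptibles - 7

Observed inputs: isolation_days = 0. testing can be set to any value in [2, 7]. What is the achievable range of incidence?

Substituting into the susceptibles equation gives susceptibles = testing + 3.
So incidence = -testing - 10.
Linear in testing, so extremes are at the endpoints: testing = 2 gives incidence = -12; testing = 7 gives incidence = -17.

-17 to -12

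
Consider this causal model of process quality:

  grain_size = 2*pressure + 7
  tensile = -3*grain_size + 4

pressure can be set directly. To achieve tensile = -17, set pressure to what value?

pressure = 0

Substituting into the tensile equation gives tensile = -6*pressure - 17.
Solve -6*pressure - 17 = -17: pressure = (-17 + 17) / -6 = 0.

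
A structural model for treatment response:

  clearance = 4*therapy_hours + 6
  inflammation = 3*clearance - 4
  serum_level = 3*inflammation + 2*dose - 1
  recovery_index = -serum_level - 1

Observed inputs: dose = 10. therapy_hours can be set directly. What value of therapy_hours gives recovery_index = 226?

Substituting into the inflammation equation gives inflammation = 12*therapy_hours + 14.
So serum_level = 36*therapy_hours + 61.
Substituting into the recovery_index equation gives recovery_index = -36*therapy_hours - 62.
Solve -36*therapy_hours - 62 = 226: therapy_hours = (226 + 62) / -36 = -8.

therapy_hours = -8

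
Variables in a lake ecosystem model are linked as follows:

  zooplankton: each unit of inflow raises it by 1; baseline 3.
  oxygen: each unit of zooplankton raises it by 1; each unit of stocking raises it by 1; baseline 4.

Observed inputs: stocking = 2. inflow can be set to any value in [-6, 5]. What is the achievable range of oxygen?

Substituting into the oxygen equation gives oxygen = inflow + 9.
Linear in inflow, so extremes are at the endpoints: inflow = -6 gives oxygen = 3; inflow = 5 gives oxygen = 14.

3 to 14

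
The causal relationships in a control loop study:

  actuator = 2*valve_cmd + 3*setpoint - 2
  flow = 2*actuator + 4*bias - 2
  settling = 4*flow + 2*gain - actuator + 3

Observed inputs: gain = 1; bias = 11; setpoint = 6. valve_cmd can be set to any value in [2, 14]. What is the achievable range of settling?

Substituting into the actuator equation gives actuator = 2*valve_cmd + 16.
This gives flow = 4*valve_cmd + 74.
This gives settling = 14*valve_cmd + 285.
Linear in valve_cmd, so extremes are at the endpoints: valve_cmd = 2 gives settling = 313; valve_cmd = 14 gives settling = 481.

313 to 481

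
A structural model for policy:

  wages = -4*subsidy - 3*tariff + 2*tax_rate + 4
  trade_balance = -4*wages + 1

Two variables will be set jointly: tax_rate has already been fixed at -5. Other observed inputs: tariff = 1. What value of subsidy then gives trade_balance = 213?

subsidy = 11

With tax_rate held at -5:
Substituting into the wages equation gives wages = -4*subsidy - 9.
Substituting into the trade_balance equation gives trade_balance = 16*subsidy + 37.
Solve 16*subsidy + 37 = 213: subsidy = (213 - 37) / 16 = 11.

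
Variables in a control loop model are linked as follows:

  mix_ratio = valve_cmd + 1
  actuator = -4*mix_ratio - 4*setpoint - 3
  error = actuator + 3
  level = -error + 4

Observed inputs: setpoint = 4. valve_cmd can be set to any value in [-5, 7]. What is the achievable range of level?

Substituting into the actuator equation gives actuator = -4*valve_cmd - 23.
This gives error = -4*valve_cmd - 20.
Substituting into the level equation gives level = 4*valve_cmd + 24.
Linear in valve_cmd, so extremes are at the endpoints: valve_cmd = -5 gives level = 4; valve_cmd = 7 gives level = 52.

4 to 52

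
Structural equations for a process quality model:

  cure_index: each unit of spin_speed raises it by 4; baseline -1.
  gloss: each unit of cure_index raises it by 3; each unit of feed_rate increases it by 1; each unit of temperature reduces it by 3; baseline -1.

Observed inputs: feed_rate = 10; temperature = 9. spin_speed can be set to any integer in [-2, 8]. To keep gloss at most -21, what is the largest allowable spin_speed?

Substituting into the gloss equation gives gloss = 12*spin_speed - 21.
Require 12*spin_speed - 21 ≤ -21, so spin_speed ≤ 0.
The largest integer in [-2, 8] satisfying this is 0.

spin_speed = 0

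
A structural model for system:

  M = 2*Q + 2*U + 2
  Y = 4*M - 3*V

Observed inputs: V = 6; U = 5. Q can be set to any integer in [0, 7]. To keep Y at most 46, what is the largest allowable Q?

Q = 2

Substituting into the M equation gives M = 2*Q + 12.
Substituting into the Y equation gives Y = 8*Q + 30.
Require 8*Q + 30 ≤ 46, so Q ≤ 2.
The largest integer in [0, 7] satisfying this is 2.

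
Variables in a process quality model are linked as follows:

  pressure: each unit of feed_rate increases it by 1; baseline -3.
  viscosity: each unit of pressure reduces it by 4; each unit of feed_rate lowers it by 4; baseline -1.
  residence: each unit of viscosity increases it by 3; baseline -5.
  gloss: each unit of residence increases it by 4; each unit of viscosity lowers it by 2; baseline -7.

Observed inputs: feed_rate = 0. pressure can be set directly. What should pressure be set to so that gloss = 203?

Intervening on pressure fixes its value directly, overriding its dependence on feed_rate.
Substituting into the viscosity equation gives viscosity = -4*pressure - 1.
So residence = -12*pressure - 8.
This gives gloss = -40*pressure - 37.
Solve -40*pressure - 37 = 203: pressure = (203 + 37) / -40 = -6.

pressure = -6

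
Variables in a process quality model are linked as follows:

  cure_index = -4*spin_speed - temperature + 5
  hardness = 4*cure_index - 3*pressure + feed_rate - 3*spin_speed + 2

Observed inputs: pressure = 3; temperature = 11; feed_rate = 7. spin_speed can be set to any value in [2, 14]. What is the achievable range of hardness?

-290 to -62

Substituting into the cure_index equation gives cure_index = -4*spin_speed - 6.
hardness becomes -19*spin_speed - 24.
Linear in spin_speed, so extremes are at the endpoints: spin_speed = 2 gives hardness = -62; spin_speed = 14 gives hardness = -290.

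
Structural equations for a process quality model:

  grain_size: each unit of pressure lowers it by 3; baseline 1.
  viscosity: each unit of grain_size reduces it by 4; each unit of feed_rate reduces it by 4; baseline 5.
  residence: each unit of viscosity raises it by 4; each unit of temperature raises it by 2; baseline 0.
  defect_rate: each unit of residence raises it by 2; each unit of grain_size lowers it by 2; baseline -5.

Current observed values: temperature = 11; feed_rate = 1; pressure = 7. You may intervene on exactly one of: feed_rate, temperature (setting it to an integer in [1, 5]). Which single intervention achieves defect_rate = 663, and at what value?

set feed_rate = 3

Intervening on feed_rate: with other inputs at their observed values, defect_rate = -32*feed_rate + 759. Solving for 663 gives feed_rate = 3, within [1, 5].
Intervening on temperature: defect_rate = 4*temperature + 683. Reaching 663 requires temperature = -5, outside [1, 5].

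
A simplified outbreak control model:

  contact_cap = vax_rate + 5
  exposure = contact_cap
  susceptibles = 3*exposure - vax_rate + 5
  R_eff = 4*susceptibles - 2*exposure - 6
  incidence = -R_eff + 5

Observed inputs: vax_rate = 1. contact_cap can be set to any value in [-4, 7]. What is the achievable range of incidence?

Intervening on contact_cap fixes its value directly, overriding its dependence on vax_rate.
Substituting into the susceptibles equation gives susceptibles = 3*contact_cap + 4.
Substituting into the R_eff equation gives R_eff = 10*contact_cap + 10.
So incidence = -10*contact_cap - 5.
Linear in contact_cap, so extremes are at the endpoints: contact_cap = -4 gives incidence = 35; contact_cap = 7 gives incidence = -75.

-75 to 35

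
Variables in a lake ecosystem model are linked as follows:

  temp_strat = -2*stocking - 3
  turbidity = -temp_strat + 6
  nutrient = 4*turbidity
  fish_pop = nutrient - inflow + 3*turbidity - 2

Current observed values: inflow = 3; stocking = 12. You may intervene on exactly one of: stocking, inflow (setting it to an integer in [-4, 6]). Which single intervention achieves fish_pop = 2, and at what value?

set stocking = -4

Intervening on stocking: with other inputs at their observed values, fish_pop = 14*stocking + 58. Solving for 2 gives stocking = -4, within [-4, 6].
Intervening on inflow: fish_pop = -inflow + 229. Reaching 2 requires inflow = 227, outside [-4, 6].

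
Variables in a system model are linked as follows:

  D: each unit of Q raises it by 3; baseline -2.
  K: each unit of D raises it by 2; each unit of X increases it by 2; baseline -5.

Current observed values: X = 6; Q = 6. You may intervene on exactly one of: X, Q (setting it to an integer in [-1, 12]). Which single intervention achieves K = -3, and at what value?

set Q = -1

Intervening on X: K = 2*X + 27. Reaching -3 requires X = -15, outside [-1, 12].
Intervening on Q: with other inputs at their observed values, K = 6*Q + 3. Solving for -3 gives Q = -1, within [-1, 12].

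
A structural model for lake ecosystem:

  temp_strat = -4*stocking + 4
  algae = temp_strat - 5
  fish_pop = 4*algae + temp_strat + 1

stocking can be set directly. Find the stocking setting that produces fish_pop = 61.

Substituting into the algae equation gives algae = -4*stocking - 1.
Substituting into the fish_pop equation gives fish_pop = -20*stocking + 1.
Solve -20*stocking + 1 = 61: stocking = (61 - 1) / -20 = -3.

stocking = -3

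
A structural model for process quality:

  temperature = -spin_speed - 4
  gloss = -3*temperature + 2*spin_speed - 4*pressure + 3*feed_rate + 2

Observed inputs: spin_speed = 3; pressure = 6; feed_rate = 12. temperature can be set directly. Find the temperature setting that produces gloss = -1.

temperature = 7

Intervening on temperature fixes its value directly, overriding its dependence on spin_speed.
Substituting into the gloss equation gives gloss = -3*temperature + 20.
Solve -3*temperature + 20 = -1: temperature = (-1 - 20) / -3 = 7.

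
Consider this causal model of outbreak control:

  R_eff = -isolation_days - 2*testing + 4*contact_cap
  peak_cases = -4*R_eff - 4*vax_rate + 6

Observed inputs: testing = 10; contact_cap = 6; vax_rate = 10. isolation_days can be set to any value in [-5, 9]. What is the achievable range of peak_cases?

Substituting into the R_eff equation gives R_eff = -isolation_days + 4.
Substituting into the peak_cases equation gives peak_cases = 4*isolation_days - 50.
Linear in isolation_days, so extremes are at the endpoints: isolation_days = -5 gives peak_cases = -70; isolation_days = 9 gives peak_cases = -14.

-70 to -14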